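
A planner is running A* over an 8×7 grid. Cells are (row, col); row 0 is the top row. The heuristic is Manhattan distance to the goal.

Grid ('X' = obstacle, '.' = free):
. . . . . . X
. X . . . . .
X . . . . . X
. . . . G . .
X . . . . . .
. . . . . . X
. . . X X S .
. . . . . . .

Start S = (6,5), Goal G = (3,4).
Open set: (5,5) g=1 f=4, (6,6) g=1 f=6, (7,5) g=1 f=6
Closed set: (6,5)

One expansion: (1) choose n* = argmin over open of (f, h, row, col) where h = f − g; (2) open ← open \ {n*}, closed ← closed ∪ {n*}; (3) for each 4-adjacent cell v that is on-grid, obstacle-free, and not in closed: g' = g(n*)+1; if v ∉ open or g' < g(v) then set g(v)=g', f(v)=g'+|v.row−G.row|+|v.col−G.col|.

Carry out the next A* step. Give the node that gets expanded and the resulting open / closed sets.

step 1: expand (5,5) (f=4, h=3) → closed; open now [(4,5) g=2 f=4, (5,4) g=2 f=4, (6,6) g=1 f=6, (7,5) g=1 f=6]

expanded=(5,5); open=[(4,5) g=2 f=4, (5,4) g=2 f=4, (6,6) g=1 f=6, (7,5) g=1 f=6]; closed=[(5,5), (6,5)]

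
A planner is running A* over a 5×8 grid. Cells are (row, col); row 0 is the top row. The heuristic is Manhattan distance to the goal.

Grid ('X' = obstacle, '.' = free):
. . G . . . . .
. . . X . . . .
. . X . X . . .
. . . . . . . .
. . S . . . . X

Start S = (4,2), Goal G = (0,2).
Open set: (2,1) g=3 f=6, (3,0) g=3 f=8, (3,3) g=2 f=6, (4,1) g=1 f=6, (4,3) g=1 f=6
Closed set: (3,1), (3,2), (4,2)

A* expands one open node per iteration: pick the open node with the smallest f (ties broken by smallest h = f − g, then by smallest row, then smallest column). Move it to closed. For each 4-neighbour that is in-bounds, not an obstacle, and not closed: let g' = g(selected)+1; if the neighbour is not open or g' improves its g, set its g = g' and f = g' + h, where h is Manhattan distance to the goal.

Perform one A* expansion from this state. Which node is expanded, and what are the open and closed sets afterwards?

expanded=(2,1); open=[(1,1) g=4 f=6, (2,0) g=4 f=8, (3,0) g=3 f=8, (3,3) g=2 f=6, (4,1) g=1 f=6, (4,3) g=1 f=6]; closed=[(2,1), (3,1), (3,2), (4,2)]

step 1: expand (2,1) (f=6, h=3) → closed; open now [(1,1) g=4 f=6, (2,0) g=4 f=8, (3,0) g=3 f=8, (3,3) g=2 f=6, (4,1) g=1 f=6, (4,3) g=1 f=6]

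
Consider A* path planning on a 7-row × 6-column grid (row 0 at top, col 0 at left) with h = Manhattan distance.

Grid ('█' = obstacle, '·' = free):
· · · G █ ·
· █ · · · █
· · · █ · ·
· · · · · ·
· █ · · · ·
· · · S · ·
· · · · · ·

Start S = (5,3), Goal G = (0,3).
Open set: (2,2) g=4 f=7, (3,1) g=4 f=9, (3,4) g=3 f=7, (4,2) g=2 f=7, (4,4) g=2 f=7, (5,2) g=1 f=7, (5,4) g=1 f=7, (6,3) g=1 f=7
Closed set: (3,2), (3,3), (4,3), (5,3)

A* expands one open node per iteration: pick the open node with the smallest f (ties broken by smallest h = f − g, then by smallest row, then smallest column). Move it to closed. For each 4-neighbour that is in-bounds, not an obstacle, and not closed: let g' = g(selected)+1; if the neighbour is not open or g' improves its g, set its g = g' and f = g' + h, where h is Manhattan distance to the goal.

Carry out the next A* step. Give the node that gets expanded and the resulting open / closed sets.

expanded=(2,2); open=[(1,2) g=5 f=7, (2,1) g=5 f=9, (3,1) g=4 f=9, (3,4) g=3 f=7, (4,2) g=2 f=7, (4,4) g=2 f=7, (5,2) g=1 f=7, (5,4) g=1 f=7, (6,3) g=1 f=7]; closed=[(2,2), (3,2), (3,3), (4,3), (5,3)]

step 1: expand (2,2) (f=7, h=3) → closed; open now [(1,2) g=5 f=7, (2,1) g=5 f=9, (3,1) g=4 f=9, (3,4) g=3 f=7, (4,2) g=2 f=7, (4,4) g=2 f=7, (5,2) g=1 f=7, (5,4) g=1 f=7, (6,3) g=1 f=7]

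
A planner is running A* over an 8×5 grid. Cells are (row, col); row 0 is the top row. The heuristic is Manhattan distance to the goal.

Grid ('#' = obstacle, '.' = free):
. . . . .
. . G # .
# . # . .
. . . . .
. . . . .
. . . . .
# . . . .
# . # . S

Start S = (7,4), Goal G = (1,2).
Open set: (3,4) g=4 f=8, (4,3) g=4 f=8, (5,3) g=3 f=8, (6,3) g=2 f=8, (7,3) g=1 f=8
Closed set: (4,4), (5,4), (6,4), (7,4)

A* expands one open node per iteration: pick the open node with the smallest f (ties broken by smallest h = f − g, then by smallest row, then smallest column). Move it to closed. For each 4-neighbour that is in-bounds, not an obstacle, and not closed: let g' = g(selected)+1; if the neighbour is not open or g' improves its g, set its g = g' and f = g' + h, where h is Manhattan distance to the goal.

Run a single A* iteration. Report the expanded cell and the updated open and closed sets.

expanded=(3,4); open=[(2,4) g=5 f=8, (3,3) g=5 f=8, (4,3) g=4 f=8, (5,3) g=3 f=8, (6,3) g=2 f=8, (7,3) g=1 f=8]; closed=[(3,4), (4,4), (5,4), (6,4), (7,4)]

step 1: expand (3,4) (f=8, h=4) → closed; open now [(2,4) g=5 f=8, (3,3) g=5 f=8, (4,3) g=4 f=8, (5,3) g=3 f=8, (6,3) g=2 f=8, (7,3) g=1 f=8]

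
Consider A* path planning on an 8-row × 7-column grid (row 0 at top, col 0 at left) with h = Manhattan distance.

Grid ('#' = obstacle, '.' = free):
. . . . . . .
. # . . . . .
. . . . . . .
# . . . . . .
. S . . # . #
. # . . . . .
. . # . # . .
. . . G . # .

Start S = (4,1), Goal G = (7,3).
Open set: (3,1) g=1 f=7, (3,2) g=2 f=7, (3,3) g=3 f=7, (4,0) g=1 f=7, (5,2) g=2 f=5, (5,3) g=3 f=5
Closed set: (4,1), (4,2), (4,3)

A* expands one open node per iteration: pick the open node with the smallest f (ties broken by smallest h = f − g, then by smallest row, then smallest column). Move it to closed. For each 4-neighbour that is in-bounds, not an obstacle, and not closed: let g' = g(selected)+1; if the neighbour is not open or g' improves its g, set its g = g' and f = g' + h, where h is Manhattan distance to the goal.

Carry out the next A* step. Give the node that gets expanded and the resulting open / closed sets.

expanded=(5,3); open=[(3,1) g=1 f=7, (3,2) g=2 f=7, (3,3) g=3 f=7, (4,0) g=1 f=7, (5,2) g=2 f=5, (5,4) g=4 f=7, (6,3) g=4 f=5]; closed=[(4,1), (4,2), (4,3), (5,3)]

step 1: expand (5,3) (f=5, h=2) → closed; open now [(3,1) g=1 f=7, (3,2) g=2 f=7, (3,3) g=3 f=7, (4,0) g=1 f=7, (5,2) g=2 f=5, (5,4) g=4 f=7, (6,3) g=4 f=5]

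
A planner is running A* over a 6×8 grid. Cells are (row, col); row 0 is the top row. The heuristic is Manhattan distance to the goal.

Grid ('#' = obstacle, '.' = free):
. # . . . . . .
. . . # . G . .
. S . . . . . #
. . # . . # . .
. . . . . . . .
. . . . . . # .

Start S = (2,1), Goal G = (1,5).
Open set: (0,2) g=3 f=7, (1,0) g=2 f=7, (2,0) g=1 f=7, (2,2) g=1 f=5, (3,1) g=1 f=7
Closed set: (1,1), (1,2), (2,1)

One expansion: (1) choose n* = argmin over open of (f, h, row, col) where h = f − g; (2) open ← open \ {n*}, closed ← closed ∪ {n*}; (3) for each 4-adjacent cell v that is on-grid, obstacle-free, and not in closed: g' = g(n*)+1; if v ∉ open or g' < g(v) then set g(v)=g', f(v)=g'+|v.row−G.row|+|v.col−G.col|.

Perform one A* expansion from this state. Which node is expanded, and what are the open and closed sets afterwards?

expanded=(2,2); open=[(0,2) g=3 f=7, (1,0) g=2 f=7, (2,0) g=1 f=7, (2,3) g=2 f=5, (3,1) g=1 f=7]; closed=[(1,1), (1,2), (2,1), (2,2)]

step 1: expand (2,2) (f=5, h=4) → closed; open now [(0,2) g=3 f=7, (1,0) g=2 f=7, (2,0) g=1 f=7, (2,3) g=2 f=5, (3,1) g=1 f=7]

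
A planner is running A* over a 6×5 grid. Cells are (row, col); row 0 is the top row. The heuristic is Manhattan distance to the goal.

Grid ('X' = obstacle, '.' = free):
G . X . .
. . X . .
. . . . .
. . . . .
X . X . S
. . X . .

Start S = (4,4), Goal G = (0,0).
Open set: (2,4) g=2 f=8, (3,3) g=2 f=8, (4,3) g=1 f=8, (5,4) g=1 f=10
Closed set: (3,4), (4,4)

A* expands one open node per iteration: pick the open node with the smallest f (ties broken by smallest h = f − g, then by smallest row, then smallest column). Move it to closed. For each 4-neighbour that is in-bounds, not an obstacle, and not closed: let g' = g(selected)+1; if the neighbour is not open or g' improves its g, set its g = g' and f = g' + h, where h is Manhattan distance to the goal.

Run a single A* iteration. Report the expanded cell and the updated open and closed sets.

expanded=(2,4); open=[(1,4) g=3 f=8, (2,3) g=3 f=8, (3,3) g=2 f=8, (4,3) g=1 f=8, (5,4) g=1 f=10]; closed=[(2,4), (3,4), (4,4)]

step 1: expand (2,4) (f=8, h=6) → closed; open now [(1,4) g=3 f=8, (2,3) g=3 f=8, (3,3) g=2 f=8, (4,3) g=1 f=8, (5,4) g=1 f=10]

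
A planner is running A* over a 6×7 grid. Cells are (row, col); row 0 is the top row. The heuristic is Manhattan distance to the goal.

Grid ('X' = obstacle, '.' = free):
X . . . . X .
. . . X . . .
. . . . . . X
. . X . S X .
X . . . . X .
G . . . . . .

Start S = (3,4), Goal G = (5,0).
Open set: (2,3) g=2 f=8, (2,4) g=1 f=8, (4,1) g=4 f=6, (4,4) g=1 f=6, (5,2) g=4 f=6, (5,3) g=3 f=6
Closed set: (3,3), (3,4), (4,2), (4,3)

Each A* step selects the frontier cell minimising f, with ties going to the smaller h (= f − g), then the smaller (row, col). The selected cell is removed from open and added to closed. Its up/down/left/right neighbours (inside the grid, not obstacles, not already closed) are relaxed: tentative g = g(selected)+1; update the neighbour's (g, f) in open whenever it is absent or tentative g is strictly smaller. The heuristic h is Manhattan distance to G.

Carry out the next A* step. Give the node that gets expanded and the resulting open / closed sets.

step 1: expand (4,1) (f=6, h=2) → closed; open now [(2,3) g=2 f=8, (2,4) g=1 f=8, (3,1) g=5 f=8, (4,4) g=1 f=6, (5,1) g=5 f=6, (5,2) g=4 f=6, (5,3) g=3 f=6]

expanded=(4,1); open=[(2,3) g=2 f=8, (2,4) g=1 f=8, (3,1) g=5 f=8, (4,4) g=1 f=6, (5,1) g=5 f=6, (5,2) g=4 f=6, (5,3) g=3 f=6]; closed=[(3,3), (3,4), (4,1), (4,2), (4,3)]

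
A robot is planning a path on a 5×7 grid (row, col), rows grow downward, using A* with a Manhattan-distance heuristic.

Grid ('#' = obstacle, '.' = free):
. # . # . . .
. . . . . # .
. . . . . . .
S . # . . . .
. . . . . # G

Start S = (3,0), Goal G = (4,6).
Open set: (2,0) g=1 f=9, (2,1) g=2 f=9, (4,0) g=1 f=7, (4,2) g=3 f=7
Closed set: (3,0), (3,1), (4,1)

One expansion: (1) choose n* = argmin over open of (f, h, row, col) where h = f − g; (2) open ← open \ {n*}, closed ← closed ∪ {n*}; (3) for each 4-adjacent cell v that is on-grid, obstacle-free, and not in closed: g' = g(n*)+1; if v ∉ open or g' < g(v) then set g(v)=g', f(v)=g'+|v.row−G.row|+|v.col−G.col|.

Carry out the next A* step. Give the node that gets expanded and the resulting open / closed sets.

expanded=(4,2); open=[(2,0) g=1 f=9, (2,1) g=2 f=9, (4,0) g=1 f=7, (4,3) g=4 f=7]; closed=[(3,0), (3,1), (4,1), (4,2)]

step 1: expand (4,2) (f=7, h=4) → closed; open now [(2,0) g=1 f=9, (2,1) g=2 f=9, (4,0) g=1 f=7, (4,3) g=4 f=7]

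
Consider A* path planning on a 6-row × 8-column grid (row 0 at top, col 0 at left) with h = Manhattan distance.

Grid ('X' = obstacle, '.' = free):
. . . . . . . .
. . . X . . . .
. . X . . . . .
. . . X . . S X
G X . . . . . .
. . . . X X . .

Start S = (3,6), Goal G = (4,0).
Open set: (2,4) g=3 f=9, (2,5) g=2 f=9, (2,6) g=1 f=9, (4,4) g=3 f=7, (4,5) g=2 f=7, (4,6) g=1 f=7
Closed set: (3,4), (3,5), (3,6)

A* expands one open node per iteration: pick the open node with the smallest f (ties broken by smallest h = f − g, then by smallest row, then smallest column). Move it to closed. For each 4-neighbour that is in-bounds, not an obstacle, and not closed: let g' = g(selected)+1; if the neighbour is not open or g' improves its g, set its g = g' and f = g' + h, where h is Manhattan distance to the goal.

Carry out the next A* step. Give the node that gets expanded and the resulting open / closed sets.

step 1: expand (4,4) (f=7, h=4) → closed; open now [(2,4) g=3 f=9, (2,5) g=2 f=9, (2,6) g=1 f=9, (4,3) g=4 f=7, (4,5) g=2 f=7, (4,6) g=1 f=7]

expanded=(4,4); open=[(2,4) g=3 f=9, (2,5) g=2 f=9, (2,6) g=1 f=9, (4,3) g=4 f=7, (4,5) g=2 f=7, (4,6) g=1 f=7]; closed=[(3,4), (3,5), (3,6), (4,4)]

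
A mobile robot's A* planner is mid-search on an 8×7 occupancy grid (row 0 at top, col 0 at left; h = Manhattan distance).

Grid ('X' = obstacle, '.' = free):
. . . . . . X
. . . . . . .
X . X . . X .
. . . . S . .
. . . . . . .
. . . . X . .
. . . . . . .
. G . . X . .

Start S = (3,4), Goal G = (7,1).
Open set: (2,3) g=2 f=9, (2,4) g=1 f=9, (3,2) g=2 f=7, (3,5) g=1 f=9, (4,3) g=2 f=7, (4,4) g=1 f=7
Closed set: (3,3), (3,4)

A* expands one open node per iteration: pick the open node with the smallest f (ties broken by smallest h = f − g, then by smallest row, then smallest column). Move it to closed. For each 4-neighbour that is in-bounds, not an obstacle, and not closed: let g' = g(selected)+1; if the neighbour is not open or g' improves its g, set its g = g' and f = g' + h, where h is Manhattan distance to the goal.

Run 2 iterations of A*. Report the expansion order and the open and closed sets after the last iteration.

step 1: expand (3,2) (f=7, h=5) → closed; open now [(2,3) g=2 f=9, (2,4) g=1 f=9, (3,1) g=3 f=7, (3,5) g=1 f=9, (4,2) g=3 f=7, (4,3) g=2 f=7, (4,4) g=1 f=7]
step 2: expand (3,1) (f=7, h=4) → closed; open now [(2,1) g=4 f=9, (2,3) g=2 f=9, (2,4) g=1 f=9, (3,0) g=4 f=9, (3,5) g=1 f=9, (4,1) g=4 f=7, (4,2) g=3 f=7, (4,3) g=2 f=7, (4,4) g=1 f=7]

order=[(3,2) → (3,1)]; open=[(2,1) g=4 f=9, (2,3) g=2 f=9, (2,4) g=1 f=9, (3,0) g=4 f=9, (3,5) g=1 f=9, (4,1) g=4 f=7, (4,2) g=3 f=7, (4,3) g=2 f=7, (4,4) g=1 f=7]; closed=[(3,1), (3,2), (3,3), (3,4)]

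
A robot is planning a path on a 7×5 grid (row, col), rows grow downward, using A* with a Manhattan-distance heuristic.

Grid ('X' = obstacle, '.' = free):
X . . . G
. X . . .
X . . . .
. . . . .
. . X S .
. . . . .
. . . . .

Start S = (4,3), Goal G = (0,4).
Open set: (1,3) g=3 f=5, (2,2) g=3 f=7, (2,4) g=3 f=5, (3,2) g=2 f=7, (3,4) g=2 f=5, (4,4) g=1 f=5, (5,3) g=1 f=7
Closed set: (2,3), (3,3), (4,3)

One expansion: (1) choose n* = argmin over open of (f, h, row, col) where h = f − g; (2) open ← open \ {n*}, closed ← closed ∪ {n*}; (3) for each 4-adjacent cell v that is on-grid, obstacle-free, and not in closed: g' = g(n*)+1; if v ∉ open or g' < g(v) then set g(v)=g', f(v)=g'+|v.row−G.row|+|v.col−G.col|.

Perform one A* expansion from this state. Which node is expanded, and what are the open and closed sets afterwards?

expanded=(1,3); open=[(0,3) g=4 f=5, (1,2) g=4 f=7, (1,4) g=4 f=5, (2,2) g=3 f=7, (2,4) g=3 f=5, (3,2) g=2 f=7, (3,4) g=2 f=5, (4,4) g=1 f=5, (5,3) g=1 f=7]; closed=[(1,3), (2,3), (3,3), (4,3)]

step 1: expand (1,3) (f=5, h=2) → closed; open now [(0,3) g=4 f=5, (1,2) g=4 f=7, (1,4) g=4 f=5, (2,2) g=3 f=7, (2,4) g=3 f=5, (3,2) g=2 f=7, (3,4) g=2 f=5, (4,4) g=1 f=5, (5,3) g=1 f=7]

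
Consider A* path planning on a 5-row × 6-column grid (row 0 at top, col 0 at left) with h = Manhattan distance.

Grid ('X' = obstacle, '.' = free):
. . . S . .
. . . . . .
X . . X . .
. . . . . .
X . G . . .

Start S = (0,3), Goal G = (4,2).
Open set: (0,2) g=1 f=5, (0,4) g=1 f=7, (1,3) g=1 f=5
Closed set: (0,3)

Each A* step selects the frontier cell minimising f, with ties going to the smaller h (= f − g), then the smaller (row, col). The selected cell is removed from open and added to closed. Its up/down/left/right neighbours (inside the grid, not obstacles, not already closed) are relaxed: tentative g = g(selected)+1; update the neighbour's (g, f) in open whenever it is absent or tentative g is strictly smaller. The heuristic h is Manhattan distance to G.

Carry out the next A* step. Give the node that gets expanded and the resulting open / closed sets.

step 1: expand (0,2) (f=5, h=4) → closed; open now [(0,1) g=2 f=7, (0,4) g=1 f=7, (1,2) g=2 f=5, (1,3) g=1 f=5]

expanded=(0,2); open=[(0,1) g=2 f=7, (0,4) g=1 f=7, (1,2) g=2 f=5, (1,3) g=1 f=5]; closed=[(0,2), (0,3)]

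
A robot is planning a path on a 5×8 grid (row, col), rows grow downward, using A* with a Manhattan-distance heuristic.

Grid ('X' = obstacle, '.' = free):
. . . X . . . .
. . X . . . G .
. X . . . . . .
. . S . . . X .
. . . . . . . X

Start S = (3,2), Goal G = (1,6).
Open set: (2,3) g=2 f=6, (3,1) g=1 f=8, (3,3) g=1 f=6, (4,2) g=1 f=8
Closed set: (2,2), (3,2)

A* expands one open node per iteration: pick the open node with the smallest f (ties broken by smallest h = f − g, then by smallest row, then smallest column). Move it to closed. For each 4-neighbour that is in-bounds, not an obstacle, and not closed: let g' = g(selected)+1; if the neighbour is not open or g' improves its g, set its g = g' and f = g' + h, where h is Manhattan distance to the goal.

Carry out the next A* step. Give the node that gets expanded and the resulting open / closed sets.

expanded=(2,3); open=[(1,3) g=3 f=6, (2,4) g=3 f=6, (3,1) g=1 f=8, (3,3) g=1 f=6, (4,2) g=1 f=8]; closed=[(2,2), (2,3), (3,2)]

step 1: expand (2,3) (f=6, h=4) → closed; open now [(1,3) g=3 f=6, (2,4) g=3 f=6, (3,1) g=1 f=8, (3,3) g=1 f=6, (4,2) g=1 f=8]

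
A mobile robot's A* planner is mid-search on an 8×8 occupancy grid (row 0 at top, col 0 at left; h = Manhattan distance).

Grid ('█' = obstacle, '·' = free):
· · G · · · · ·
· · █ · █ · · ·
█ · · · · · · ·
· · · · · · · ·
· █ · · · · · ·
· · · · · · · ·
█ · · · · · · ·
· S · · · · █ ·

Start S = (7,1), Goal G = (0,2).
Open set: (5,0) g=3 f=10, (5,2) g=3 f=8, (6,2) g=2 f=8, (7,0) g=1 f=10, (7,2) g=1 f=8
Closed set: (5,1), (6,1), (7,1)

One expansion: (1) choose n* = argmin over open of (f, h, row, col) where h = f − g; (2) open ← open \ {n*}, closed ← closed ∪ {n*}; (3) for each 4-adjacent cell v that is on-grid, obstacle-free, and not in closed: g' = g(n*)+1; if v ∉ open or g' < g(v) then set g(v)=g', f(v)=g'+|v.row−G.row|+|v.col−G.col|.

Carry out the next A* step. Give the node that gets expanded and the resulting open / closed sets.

step 1: expand (5,2) (f=8, h=5) → closed; open now [(4,2) g=4 f=8, (5,0) g=3 f=10, (5,3) g=4 f=10, (6,2) g=2 f=8, (7,0) g=1 f=10, (7,2) g=1 f=8]

expanded=(5,2); open=[(4,2) g=4 f=8, (5,0) g=3 f=10, (5,3) g=4 f=10, (6,2) g=2 f=8, (7,0) g=1 f=10, (7,2) g=1 f=8]; closed=[(5,1), (5,2), (6,1), (7,1)]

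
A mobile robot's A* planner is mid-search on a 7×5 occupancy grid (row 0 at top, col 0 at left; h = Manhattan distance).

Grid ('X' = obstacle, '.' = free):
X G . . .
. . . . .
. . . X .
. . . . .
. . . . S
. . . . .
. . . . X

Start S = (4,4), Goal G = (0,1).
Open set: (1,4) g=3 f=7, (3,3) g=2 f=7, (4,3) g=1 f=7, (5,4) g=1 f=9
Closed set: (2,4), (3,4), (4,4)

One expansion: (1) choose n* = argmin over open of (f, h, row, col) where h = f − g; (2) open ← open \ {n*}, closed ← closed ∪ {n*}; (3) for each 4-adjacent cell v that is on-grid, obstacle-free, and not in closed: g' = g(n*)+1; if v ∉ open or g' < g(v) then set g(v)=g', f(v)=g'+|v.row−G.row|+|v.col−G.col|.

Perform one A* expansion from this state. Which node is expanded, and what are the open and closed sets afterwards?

expanded=(1,4); open=[(0,4) g=4 f=7, (1,3) g=4 f=7, (3,3) g=2 f=7, (4,3) g=1 f=7, (5,4) g=1 f=9]; closed=[(1,4), (2,4), (3,4), (4,4)]

step 1: expand (1,4) (f=7, h=4) → closed; open now [(0,4) g=4 f=7, (1,3) g=4 f=7, (3,3) g=2 f=7, (4,3) g=1 f=7, (5,4) g=1 f=9]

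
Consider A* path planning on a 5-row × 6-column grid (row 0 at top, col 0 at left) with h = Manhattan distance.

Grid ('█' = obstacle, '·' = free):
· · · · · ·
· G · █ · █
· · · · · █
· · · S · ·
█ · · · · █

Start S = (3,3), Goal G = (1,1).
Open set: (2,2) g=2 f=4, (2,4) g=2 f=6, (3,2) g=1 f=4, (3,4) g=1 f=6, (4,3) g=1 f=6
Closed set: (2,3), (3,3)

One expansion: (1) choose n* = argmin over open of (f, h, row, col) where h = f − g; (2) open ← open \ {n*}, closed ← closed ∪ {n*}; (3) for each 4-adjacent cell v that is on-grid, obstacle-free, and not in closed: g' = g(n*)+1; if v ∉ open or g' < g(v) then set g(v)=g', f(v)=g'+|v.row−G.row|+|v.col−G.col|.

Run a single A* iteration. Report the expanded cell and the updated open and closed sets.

expanded=(2,2); open=[(1,2) g=3 f=4, (2,1) g=3 f=4, (2,4) g=2 f=6, (3,2) g=1 f=4, (3,4) g=1 f=6, (4,3) g=1 f=6]; closed=[(2,2), (2,3), (3,3)]

step 1: expand (2,2) (f=4, h=2) → closed; open now [(1,2) g=3 f=4, (2,1) g=3 f=4, (2,4) g=2 f=6, (3,2) g=1 f=4, (3,4) g=1 f=6, (4,3) g=1 f=6]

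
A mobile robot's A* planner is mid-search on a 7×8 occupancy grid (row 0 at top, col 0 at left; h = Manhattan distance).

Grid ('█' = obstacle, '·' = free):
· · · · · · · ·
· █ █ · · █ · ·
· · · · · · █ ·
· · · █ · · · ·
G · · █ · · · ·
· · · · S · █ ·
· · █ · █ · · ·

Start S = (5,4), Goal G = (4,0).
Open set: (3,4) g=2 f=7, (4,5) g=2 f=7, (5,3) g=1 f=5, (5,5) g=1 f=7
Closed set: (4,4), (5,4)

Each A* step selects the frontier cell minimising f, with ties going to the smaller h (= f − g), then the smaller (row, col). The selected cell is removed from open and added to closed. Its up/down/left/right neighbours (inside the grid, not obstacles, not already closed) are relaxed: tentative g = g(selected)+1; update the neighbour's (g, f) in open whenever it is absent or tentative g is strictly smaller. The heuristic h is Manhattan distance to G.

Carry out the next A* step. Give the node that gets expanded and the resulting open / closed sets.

step 1: expand (5,3) (f=5, h=4) → closed; open now [(3,4) g=2 f=7, (4,5) g=2 f=7, (5,2) g=2 f=5, (5,5) g=1 f=7, (6,3) g=2 f=7]

expanded=(5,3); open=[(3,4) g=2 f=7, (4,5) g=2 f=7, (5,2) g=2 f=5, (5,5) g=1 f=7, (6,3) g=2 f=7]; closed=[(4,4), (5,3), (5,4)]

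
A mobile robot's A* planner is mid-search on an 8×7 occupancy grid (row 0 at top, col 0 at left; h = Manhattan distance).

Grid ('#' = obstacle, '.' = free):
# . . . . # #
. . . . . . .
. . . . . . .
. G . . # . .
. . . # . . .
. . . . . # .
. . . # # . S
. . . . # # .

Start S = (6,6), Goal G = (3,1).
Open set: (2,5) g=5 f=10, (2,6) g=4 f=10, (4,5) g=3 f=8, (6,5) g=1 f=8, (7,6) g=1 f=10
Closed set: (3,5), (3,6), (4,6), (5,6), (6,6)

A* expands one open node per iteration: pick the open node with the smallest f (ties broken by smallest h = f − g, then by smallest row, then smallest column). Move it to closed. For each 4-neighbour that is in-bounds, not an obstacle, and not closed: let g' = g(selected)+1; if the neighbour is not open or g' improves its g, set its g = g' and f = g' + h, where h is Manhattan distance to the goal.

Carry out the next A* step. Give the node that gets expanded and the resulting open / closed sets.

expanded=(4,5); open=[(2,5) g=5 f=10, (2,6) g=4 f=10, (4,4) g=4 f=8, (6,5) g=1 f=8, (7,6) g=1 f=10]; closed=[(3,5), (3,6), (4,5), (4,6), (5,6), (6,6)]

step 1: expand (4,5) (f=8, h=5) → closed; open now [(2,5) g=5 f=10, (2,6) g=4 f=10, (4,4) g=4 f=8, (6,5) g=1 f=8, (7,6) g=1 f=10]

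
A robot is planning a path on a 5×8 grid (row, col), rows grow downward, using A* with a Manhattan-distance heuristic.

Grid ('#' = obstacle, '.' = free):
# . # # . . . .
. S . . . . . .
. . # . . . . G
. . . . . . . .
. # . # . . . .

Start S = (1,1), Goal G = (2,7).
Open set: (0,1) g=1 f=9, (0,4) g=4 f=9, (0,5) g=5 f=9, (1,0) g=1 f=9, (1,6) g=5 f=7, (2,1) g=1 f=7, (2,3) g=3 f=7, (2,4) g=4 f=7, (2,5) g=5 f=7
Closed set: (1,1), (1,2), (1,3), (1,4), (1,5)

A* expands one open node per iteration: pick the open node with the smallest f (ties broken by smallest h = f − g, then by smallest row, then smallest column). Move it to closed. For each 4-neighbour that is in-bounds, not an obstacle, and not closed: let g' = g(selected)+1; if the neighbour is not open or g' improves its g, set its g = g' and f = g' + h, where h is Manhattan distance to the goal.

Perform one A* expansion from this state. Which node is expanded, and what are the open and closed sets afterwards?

expanded=(1,6); open=[(0,1) g=1 f=9, (0,4) g=4 f=9, (0,5) g=5 f=9, (0,6) g=6 f=9, (1,0) g=1 f=9, (1,7) g=6 f=7, (2,1) g=1 f=7, (2,3) g=3 f=7, (2,4) g=4 f=7, (2,5) g=5 f=7, (2,6) g=6 f=7]; closed=[(1,1), (1,2), (1,3), (1,4), (1,5), (1,6)]

step 1: expand (1,6) (f=7, h=2) → closed; open now [(0,1) g=1 f=9, (0,4) g=4 f=9, (0,5) g=5 f=9, (0,6) g=6 f=9, (1,0) g=1 f=9, (1,7) g=6 f=7, (2,1) g=1 f=7, (2,3) g=3 f=7, (2,4) g=4 f=7, (2,5) g=5 f=7, (2,6) g=6 f=7]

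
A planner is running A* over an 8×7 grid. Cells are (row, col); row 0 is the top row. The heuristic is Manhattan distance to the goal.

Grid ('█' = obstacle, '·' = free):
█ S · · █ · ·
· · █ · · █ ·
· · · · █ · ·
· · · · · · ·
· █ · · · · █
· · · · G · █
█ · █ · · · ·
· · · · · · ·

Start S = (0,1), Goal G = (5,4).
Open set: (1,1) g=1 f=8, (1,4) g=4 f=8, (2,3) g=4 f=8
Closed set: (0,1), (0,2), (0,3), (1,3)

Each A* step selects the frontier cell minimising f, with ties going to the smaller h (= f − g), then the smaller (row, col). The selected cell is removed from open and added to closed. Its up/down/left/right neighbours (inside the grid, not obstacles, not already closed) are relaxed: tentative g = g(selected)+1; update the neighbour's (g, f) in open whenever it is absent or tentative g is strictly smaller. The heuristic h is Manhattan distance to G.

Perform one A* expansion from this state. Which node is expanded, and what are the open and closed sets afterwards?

expanded=(1,4); open=[(1,1) g=1 f=8, (2,3) g=4 f=8]; closed=[(0,1), (0,2), (0,3), (1,3), (1,4)]

step 1: expand (1,4) (f=8, h=4) → closed; open now [(1,1) g=1 f=8, (2,3) g=4 f=8]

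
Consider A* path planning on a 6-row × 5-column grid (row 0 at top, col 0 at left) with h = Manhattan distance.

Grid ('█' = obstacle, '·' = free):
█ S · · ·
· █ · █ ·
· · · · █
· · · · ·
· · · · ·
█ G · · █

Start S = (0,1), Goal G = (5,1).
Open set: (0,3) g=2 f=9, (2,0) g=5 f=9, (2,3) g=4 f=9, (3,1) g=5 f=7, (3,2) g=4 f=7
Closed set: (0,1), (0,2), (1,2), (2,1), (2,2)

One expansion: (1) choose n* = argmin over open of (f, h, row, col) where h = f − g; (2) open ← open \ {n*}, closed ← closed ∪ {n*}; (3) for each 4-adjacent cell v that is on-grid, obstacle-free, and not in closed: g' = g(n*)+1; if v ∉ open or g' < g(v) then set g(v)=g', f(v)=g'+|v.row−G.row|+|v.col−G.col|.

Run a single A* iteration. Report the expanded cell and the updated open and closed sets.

step 1: expand (3,1) (f=7, h=2) → closed; open now [(0,3) g=2 f=9, (2,0) g=5 f=9, (2,3) g=4 f=9, (3,0) g=6 f=9, (3,2) g=4 f=7, (4,1) g=6 f=7]

expanded=(3,1); open=[(0,3) g=2 f=9, (2,0) g=5 f=9, (2,3) g=4 f=9, (3,0) g=6 f=9, (3,2) g=4 f=7, (4,1) g=6 f=7]; closed=[(0,1), (0,2), (1,2), (2,1), (2,2), (3,1)]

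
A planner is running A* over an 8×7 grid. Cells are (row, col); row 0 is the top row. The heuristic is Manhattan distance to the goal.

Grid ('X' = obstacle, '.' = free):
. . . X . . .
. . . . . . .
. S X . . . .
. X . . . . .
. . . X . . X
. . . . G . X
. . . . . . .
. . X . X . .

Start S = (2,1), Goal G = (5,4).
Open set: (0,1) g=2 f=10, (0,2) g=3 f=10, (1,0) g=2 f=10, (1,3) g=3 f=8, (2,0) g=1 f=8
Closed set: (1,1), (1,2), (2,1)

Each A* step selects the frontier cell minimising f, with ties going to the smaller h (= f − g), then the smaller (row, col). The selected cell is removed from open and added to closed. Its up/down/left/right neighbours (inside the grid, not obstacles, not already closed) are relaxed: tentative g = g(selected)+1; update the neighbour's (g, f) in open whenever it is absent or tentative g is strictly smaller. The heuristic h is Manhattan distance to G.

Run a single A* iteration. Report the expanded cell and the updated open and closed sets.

expanded=(1,3); open=[(0,1) g=2 f=10, (0,2) g=3 f=10, (1,0) g=2 f=10, (1,4) g=4 f=8, (2,0) g=1 f=8, (2,3) g=4 f=8]; closed=[(1,1), (1,2), (1,3), (2,1)]

step 1: expand (1,3) (f=8, h=5) → closed; open now [(0,1) g=2 f=10, (0,2) g=3 f=10, (1,0) g=2 f=10, (1,4) g=4 f=8, (2,0) g=1 f=8, (2,3) g=4 f=8]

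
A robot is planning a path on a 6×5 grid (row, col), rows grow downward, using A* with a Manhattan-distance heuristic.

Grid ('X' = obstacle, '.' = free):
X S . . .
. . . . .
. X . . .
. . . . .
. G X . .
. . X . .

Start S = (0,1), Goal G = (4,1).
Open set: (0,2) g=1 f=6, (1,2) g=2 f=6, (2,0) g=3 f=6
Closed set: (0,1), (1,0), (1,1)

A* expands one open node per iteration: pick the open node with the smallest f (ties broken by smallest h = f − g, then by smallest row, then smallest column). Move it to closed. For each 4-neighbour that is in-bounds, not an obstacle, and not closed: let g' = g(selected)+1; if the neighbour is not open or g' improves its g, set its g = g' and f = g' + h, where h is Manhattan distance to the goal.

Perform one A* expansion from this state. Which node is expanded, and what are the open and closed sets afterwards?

expanded=(2,0); open=[(0,2) g=1 f=6, (1,2) g=2 f=6, (3,0) g=4 f=6]; closed=[(0,1), (1,0), (1,1), (2,0)]

step 1: expand (2,0) (f=6, h=3) → closed; open now [(0,2) g=1 f=6, (1,2) g=2 f=6, (3,0) g=4 f=6]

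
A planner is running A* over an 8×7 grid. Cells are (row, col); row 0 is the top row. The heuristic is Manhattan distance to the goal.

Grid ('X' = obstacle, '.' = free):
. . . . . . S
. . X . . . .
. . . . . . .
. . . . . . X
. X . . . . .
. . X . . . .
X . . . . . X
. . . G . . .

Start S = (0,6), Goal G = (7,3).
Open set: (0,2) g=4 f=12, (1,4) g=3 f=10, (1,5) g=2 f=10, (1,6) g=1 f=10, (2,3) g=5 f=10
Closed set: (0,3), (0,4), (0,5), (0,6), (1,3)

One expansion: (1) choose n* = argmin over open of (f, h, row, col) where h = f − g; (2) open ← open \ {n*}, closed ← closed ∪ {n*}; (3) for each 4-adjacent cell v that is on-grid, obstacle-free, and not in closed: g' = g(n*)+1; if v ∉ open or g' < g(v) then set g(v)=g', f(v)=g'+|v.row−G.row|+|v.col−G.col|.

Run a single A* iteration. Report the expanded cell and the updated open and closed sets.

expanded=(2,3); open=[(0,2) g=4 f=12, (1,4) g=3 f=10, (1,5) g=2 f=10, (1,6) g=1 f=10, (2,2) g=6 f=12, (2,4) g=6 f=12, (3,3) g=6 f=10]; closed=[(0,3), (0,4), (0,5), (0,6), (1,3), (2,3)]

step 1: expand (2,3) (f=10, h=5) → closed; open now [(0,2) g=4 f=12, (1,4) g=3 f=10, (1,5) g=2 f=10, (1,6) g=1 f=10, (2,2) g=6 f=12, (2,4) g=6 f=12, (3,3) g=6 f=10]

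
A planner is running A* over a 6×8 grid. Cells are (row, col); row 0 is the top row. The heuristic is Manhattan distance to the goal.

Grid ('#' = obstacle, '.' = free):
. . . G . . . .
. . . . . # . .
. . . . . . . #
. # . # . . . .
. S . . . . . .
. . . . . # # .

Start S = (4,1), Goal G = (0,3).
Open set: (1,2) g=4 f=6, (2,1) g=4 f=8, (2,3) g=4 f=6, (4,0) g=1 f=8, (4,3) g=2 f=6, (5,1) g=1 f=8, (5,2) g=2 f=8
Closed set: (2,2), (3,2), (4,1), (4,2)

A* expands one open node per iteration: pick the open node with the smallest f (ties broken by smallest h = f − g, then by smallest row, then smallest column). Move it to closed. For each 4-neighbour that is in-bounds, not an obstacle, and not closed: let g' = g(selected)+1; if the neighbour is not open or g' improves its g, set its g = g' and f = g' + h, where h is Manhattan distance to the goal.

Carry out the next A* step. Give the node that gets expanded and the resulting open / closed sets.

expanded=(1,2); open=[(0,2) g=5 f=6, (1,1) g=5 f=8, (1,3) g=5 f=6, (2,1) g=4 f=8, (2,3) g=4 f=6, (4,0) g=1 f=8, (4,3) g=2 f=6, (5,1) g=1 f=8, (5,2) g=2 f=8]; closed=[(1,2), (2,2), (3,2), (4,1), (4,2)]

step 1: expand (1,2) (f=6, h=2) → closed; open now [(0,2) g=5 f=6, (1,1) g=5 f=8, (1,3) g=5 f=6, (2,1) g=4 f=8, (2,3) g=4 f=6, (4,0) g=1 f=8, (4,3) g=2 f=6, (5,1) g=1 f=8, (5,2) g=2 f=8]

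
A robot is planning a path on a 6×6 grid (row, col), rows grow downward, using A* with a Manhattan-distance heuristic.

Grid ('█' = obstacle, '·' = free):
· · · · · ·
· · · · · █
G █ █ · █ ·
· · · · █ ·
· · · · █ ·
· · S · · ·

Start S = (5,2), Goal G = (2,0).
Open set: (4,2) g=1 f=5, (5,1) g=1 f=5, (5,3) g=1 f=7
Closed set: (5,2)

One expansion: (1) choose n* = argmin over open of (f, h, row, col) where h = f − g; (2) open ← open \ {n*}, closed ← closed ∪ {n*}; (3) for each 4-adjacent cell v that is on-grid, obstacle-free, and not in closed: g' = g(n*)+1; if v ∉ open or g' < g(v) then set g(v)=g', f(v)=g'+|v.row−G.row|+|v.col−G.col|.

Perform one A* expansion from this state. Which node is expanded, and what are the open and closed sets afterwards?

expanded=(4,2); open=[(3,2) g=2 f=5, (4,1) g=2 f=5, (4,3) g=2 f=7, (5,1) g=1 f=5, (5,3) g=1 f=7]; closed=[(4,2), (5,2)]

step 1: expand (4,2) (f=5, h=4) → closed; open now [(3,2) g=2 f=5, (4,1) g=2 f=5, (4,3) g=2 f=7, (5,1) g=1 f=5, (5,3) g=1 f=7]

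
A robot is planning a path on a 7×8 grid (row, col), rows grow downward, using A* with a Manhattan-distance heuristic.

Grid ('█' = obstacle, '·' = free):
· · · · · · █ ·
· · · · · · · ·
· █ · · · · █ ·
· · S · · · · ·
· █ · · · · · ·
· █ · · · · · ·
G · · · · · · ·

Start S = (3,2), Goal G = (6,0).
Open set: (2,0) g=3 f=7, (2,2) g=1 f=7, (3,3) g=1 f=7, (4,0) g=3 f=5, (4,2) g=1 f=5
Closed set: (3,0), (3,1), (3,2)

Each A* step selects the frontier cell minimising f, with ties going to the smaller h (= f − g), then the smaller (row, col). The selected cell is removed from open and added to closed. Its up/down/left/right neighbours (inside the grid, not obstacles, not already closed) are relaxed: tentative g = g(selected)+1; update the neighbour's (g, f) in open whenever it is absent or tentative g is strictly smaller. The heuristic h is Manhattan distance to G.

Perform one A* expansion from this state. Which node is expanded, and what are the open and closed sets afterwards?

expanded=(4,0); open=[(2,0) g=3 f=7, (2,2) g=1 f=7, (3,3) g=1 f=7, (4,2) g=1 f=5, (5,0) g=4 f=5]; closed=[(3,0), (3,1), (3,2), (4,0)]

step 1: expand (4,0) (f=5, h=2) → closed; open now [(2,0) g=3 f=7, (2,2) g=1 f=7, (3,3) g=1 f=7, (4,2) g=1 f=5, (5,0) g=4 f=5]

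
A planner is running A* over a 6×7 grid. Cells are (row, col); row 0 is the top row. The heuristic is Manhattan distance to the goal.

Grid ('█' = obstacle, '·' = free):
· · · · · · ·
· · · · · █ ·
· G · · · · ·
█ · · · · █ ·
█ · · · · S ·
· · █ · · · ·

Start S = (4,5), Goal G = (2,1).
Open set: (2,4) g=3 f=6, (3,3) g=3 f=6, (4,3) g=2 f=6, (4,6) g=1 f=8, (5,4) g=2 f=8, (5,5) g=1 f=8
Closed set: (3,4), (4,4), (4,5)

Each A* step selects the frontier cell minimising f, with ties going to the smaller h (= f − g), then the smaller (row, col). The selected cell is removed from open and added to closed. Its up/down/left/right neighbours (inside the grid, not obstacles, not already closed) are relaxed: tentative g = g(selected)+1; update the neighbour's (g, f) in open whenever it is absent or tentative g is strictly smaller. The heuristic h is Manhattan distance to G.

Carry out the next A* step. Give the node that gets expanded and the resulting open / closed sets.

expanded=(2,4); open=[(1,4) g=4 f=8, (2,3) g=4 f=6, (2,5) g=4 f=8, (3,3) g=3 f=6, (4,3) g=2 f=6, (4,6) g=1 f=8, (5,4) g=2 f=8, (5,5) g=1 f=8]; closed=[(2,4), (3,4), (4,4), (4,5)]

step 1: expand (2,4) (f=6, h=3) → closed; open now [(1,4) g=4 f=8, (2,3) g=4 f=6, (2,5) g=4 f=8, (3,3) g=3 f=6, (4,3) g=2 f=6, (4,6) g=1 f=8, (5,4) g=2 f=8, (5,5) g=1 f=8]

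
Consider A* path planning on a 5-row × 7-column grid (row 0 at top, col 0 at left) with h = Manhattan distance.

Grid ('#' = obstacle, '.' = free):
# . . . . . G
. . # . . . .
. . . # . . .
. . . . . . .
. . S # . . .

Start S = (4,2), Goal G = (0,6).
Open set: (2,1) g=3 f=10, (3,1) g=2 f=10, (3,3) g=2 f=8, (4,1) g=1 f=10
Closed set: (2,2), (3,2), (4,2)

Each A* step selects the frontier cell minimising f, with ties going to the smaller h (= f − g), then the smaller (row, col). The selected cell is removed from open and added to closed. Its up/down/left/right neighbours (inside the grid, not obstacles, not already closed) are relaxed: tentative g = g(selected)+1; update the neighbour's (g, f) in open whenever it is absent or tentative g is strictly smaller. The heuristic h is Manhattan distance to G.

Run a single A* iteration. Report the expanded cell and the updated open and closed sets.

expanded=(3,3); open=[(2,1) g=3 f=10, (3,1) g=2 f=10, (3,4) g=3 f=8, (4,1) g=1 f=10]; closed=[(2,2), (3,2), (3,3), (4,2)]

step 1: expand (3,3) (f=8, h=6) → closed; open now [(2,1) g=3 f=10, (3,1) g=2 f=10, (3,4) g=3 f=8, (4,1) g=1 f=10]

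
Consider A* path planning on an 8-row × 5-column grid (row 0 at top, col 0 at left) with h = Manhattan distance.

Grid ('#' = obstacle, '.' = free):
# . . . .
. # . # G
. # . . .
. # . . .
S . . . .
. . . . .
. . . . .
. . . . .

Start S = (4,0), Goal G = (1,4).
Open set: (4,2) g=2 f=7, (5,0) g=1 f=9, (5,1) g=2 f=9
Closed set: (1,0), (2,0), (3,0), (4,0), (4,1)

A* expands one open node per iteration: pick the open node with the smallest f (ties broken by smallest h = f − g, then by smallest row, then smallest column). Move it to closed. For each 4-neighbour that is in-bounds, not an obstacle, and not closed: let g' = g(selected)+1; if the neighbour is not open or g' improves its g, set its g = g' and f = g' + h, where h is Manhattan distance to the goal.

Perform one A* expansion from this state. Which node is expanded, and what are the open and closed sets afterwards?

expanded=(4,2); open=[(3,2) g=3 f=7, (4,3) g=3 f=7, (5,0) g=1 f=9, (5,1) g=2 f=9, (5,2) g=3 f=9]; closed=[(1,0), (2,0), (3,0), (4,0), (4,1), (4,2)]

step 1: expand (4,2) (f=7, h=5) → closed; open now [(3,2) g=3 f=7, (4,3) g=3 f=7, (5,0) g=1 f=9, (5,1) g=2 f=9, (5,2) g=3 f=9]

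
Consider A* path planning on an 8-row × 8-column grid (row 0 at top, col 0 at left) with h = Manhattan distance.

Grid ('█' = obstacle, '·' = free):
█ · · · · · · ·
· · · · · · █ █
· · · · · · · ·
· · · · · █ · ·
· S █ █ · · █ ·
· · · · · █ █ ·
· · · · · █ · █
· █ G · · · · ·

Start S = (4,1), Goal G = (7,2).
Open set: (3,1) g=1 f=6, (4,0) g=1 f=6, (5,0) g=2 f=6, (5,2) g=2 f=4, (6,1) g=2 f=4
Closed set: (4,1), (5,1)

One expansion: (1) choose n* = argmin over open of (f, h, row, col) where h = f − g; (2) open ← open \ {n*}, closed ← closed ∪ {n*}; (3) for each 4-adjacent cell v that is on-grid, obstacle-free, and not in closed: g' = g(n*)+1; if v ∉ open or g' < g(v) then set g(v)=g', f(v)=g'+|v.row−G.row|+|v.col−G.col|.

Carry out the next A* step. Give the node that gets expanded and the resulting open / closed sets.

expanded=(5,2); open=[(3,1) g=1 f=6, (4,0) g=1 f=6, (5,0) g=2 f=6, (5,3) g=3 f=6, (6,1) g=2 f=4, (6,2) g=3 f=4]; closed=[(4,1), (5,1), (5,2)]

step 1: expand (5,2) (f=4, h=2) → closed; open now [(3,1) g=1 f=6, (4,0) g=1 f=6, (5,0) g=2 f=6, (5,3) g=3 f=6, (6,1) g=2 f=4, (6,2) g=3 f=4]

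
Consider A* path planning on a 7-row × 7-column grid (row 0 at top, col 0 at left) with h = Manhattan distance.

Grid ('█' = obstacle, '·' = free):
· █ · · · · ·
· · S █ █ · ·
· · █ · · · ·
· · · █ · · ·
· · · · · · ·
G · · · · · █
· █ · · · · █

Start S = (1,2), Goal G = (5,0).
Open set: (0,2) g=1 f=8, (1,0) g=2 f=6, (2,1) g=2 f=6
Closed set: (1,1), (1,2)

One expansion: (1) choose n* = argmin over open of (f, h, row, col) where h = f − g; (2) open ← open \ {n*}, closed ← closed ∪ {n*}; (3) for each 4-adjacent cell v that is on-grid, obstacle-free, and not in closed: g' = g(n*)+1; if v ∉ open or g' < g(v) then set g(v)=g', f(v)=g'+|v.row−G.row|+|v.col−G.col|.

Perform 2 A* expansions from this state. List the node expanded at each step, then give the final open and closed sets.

step 1: expand (1,0) (f=6, h=4) → closed; open now [(0,0) g=3 f=8, (0,2) g=1 f=8, (2,0) g=3 f=6, (2,1) g=2 f=6]
step 2: expand (2,0) (f=6, h=3) → closed; open now [(0,0) g=3 f=8, (0,2) g=1 f=8, (2,1) g=2 f=6, (3,0) g=4 f=6]

order=[(1,0) → (2,0)]; open=[(0,0) g=3 f=8, (0,2) g=1 f=8, (2,1) g=2 f=6, (3,0) g=4 f=6]; closed=[(1,0), (1,1), (1,2), (2,0)]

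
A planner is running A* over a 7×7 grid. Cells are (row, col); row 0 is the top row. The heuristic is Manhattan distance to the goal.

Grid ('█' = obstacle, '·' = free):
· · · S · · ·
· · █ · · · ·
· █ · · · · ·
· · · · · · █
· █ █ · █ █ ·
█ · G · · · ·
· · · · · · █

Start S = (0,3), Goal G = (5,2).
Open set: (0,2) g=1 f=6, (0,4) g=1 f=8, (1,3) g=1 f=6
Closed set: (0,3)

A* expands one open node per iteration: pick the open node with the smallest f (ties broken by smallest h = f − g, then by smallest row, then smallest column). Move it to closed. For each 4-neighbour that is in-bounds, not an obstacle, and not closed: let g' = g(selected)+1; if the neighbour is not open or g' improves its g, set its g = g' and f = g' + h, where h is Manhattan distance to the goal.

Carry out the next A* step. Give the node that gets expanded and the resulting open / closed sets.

expanded=(0,2); open=[(0,1) g=2 f=8, (0,4) g=1 f=8, (1,3) g=1 f=6]; closed=[(0,2), (0,3)]

step 1: expand (0,2) (f=6, h=5) → closed; open now [(0,1) g=2 f=8, (0,4) g=1 f=8, (1,3) g=1 f=6]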